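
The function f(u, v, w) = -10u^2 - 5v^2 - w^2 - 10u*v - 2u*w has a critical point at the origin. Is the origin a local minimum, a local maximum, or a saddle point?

The Hessian at the origin is H = [[-20, -10, -2], [-10, -10, 0], [-2, 0, -2]].
Congruent diagonalization of H (simultaneous row and column reduction) yields pivots -20, -5, -8/5.
Counting signs: 3 negative.
H is negative definite, so the origin is a strict local maximum.

local maximum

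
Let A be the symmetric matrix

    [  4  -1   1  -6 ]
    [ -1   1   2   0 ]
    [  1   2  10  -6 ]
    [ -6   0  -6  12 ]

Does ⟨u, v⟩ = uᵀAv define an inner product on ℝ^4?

Row-reducing A symmetrically gives the diagonal entries 4, 3/4, 3, 0.
So there are 3 positive, 1 zero pivots.
Hence Q is positive semidefinite.
⟨·,·⟩ is an inner product exactly when A is positive definite.

no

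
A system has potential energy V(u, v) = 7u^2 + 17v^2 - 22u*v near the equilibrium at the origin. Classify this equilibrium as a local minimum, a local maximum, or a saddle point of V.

saddle point

The Hessian at the origin is H = [[14, -22], [-22, 34]].
det H = 14·34 − (-22)² = -8 < 0, so H is indefinite.
Therefore the origin is a saddle point.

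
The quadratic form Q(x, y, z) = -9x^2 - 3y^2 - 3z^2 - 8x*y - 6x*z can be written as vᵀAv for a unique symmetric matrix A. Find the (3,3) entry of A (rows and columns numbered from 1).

The coefficient of z^2 in Q is -3, and that is exactly A[3,3].

-3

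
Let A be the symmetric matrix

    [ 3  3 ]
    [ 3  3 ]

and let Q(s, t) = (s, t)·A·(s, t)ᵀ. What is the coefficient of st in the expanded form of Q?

The coefficient of st is A[1,2] + A[2,1] = 2·3 = 6.

6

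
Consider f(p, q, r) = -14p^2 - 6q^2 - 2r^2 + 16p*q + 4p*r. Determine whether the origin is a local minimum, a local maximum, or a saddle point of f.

The Hessian at the origin is H = [[-28, 16, 4], [16, -12, 0], [4, 0, -4]].
Row-reducing H symmetrically gives the diagonal entries -28, -20/7, -8/5.
That gives 3 negative pivots.
H is negative definite, so the origin is a strict local maximum.

local maximum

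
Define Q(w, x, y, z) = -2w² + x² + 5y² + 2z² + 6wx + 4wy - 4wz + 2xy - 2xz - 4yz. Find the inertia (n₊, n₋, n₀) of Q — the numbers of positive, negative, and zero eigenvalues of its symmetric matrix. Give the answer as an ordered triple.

(3, 1, 0)

Write A = [[-2, 3, 2, -2], [3, 1, 1, -1], [2, 1, 5, -2], [-2, -1, -2, 2]].
Congruent diagonalization of A (simultaneous row and column reduction) yields pivots -2, 11/2, 45/11, 4/5.
So there are 3 positive, 1 negative pivots.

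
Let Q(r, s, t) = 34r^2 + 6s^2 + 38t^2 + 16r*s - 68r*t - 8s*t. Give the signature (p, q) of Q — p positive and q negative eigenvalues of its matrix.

(3, 0)

The associated matrix is A = [[34, 8, -34], [8, 6, -4], [-34, -4, 38]].
An LDLᵀ factorisation of A has diagonal entries 34, 70/17, 4/35.
That gives 3 positive pivots.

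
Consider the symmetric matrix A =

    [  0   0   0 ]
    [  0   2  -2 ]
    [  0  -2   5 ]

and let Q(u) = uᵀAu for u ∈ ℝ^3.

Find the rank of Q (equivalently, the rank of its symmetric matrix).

2

Applying the same elementary operations to the rows and columns of A produces a congruent diagonal matrix with entries 0, 2, 3.
That gives 2 positive, 1 zero pivots.
The rank is the number of nonzero pivots: 2.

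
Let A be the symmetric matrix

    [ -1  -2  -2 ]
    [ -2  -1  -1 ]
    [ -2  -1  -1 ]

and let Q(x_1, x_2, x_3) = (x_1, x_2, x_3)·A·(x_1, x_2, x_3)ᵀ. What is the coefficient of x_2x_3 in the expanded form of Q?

The coefficient of x_2x_3 is A[2,3] + A[3,2] = 2·(-1) = -2.

-2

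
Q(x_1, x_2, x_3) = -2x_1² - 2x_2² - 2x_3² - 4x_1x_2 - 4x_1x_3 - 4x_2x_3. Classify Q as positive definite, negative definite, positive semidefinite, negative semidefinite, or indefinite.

negative semidefinite

Write A = [[-2, -2, -2], [-2, -2, -2], [-2, -2, -2]].
Applying the same elementary operations to the rows and columns of A produces a congruent diagonal matrix with entries -2, 0, 0.
So there are 1 negative, 2 zero pivots.
Hence Q is negative semidefinite.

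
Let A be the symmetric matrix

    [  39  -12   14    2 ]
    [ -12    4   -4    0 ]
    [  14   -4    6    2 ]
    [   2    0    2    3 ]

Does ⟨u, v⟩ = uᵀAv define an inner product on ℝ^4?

yes

Leading principal minors: Δ_1 = 39, Δ_2 = 12, Δ_3 = 8, Δ_4 = 8.
All leading principal minors are positive, so by Sylvester's criterion Q is positive definite.
⟨·,·⟩ is an inner product exactly when A is positive definite.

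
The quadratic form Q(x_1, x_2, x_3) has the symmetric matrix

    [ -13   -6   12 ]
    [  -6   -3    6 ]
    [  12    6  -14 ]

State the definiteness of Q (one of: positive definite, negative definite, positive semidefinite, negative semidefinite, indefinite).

negative definite

Leading principal minors: Δ_1 = -13, Δ_2 = 3, Δ_3 = -6.
The signs alternate starting with Δ_1 < 0, so by Sylvester's criterion Q is negative definite.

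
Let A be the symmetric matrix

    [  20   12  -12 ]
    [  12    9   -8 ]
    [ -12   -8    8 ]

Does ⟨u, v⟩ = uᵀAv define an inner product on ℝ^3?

yes

Leading principal minors: Δ_1 = 20, Δ_2 = 36, Δ_3 = 16.
All leading principal minors are positive, so by Sylvester's criterion Q is positive definite.
⟨·,·⟩ is an inner product exactly when A is positive definite.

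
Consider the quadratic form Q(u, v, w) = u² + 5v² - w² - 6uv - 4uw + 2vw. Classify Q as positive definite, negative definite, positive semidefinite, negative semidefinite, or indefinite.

The associated matrix is A = [[1, -3, -2], [-3, 5, 1], [-2, 1, -1]].
Applying the same elementary operations to the rows and columns of A produces a congruent diagonal matrix with entries 1, -4, 5/4.
So there are 2 positive, 1 negative pivots.
Hence Q is indefinite.

indefinite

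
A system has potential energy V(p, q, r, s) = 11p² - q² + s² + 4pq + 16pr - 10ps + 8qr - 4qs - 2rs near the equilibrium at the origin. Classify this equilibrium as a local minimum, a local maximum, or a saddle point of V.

saddle point

The Hessian at the origin is H = [[22, 4, 16, -10], [4, -2, 8, -4], [16, 8, 0, -2], [-10, -4, -2, 2]].
Applying the same elementary operations to the rows and columns of H produces a congruent diagonal matrix with entries 22, -30/11, -32/15, -1/8.
Counting signs: 1 positive, 3 negative.
H is indefinite, so the origin is a saddle point.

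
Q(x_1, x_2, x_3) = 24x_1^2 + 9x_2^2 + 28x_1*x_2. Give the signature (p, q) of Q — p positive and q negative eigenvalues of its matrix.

(2, 0)

The associated matrix is A = [[24, 14, 0], [14, 9, 0], [0, 0, 0]].
Row-reducing A symmetrically gives the diagonal entries 24, 5/6, 0.
Counting signs: 2 positive, 1 zero.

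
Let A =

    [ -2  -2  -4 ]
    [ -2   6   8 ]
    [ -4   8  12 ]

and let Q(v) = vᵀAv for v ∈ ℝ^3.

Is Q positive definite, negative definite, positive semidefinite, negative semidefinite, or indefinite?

indefinite

Applying the same elementary operations to the rows and columns of A produces a congruent diagonal matrix with entries -2, 8, 2.
Counting signs: 2 positive, 1 negative.
Hence Q is indefinite.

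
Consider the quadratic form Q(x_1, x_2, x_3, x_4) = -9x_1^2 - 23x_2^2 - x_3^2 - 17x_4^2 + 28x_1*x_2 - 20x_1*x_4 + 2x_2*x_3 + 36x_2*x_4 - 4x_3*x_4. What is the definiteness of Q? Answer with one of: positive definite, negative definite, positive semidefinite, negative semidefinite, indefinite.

Write A = [[-9, 14, 0, -10], [14, -23, 1, 18], [0, 1, -1, -2], [-10, 18, -2, -17]].
Symmetric row and column elimination reduces A to a congruent diagonal form with pivots -9, -11/9, -2/11, -1.
Counting signs: 4 negative.
Hence Q is negative definite.

negative definite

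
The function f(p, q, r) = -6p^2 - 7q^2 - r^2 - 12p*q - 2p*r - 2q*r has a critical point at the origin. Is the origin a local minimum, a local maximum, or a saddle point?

local maximum

The Hessian at the origin is H = [[-12, -12, -2], [-12, -14, -2], [-2, -2, -2]].
Applying the same elementary operations to the rows and columns of H produces a congruent diagonal matrix with entries -12, -2, -5/3.
That gives 3 negative pivots.
H is negative definite, so the origin is a strict local maximum.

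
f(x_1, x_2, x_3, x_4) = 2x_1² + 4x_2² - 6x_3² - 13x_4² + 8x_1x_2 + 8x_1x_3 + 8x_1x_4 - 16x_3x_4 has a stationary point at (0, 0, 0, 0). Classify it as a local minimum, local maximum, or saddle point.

The Hessian at the origin is H = [[4, 8, 8, 8], [8, 8, 0, 0], [8, 0, -12, -16], [8, 0, -16, -26]].
Congruent diagonalization of H (simultaneous row and column reduction) yields pivots 4, -8, 4, -10.
Counting signs: 2 positive, 2 negative.
H is indefinite, so the origin is a saddle point.

saddle point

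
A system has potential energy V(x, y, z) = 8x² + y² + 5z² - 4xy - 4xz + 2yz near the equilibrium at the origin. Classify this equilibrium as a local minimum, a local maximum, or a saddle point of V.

The Hessian at the origin is H = [[16, -4, -4], [-4, 2, 2], [-4, 2, 10]].
Row-reducing H symmetrically gives the diagonal entries 16, 1, 8.
So there are 3 positive pivots.
H is positive definite, so the origin is a strict local minimum.

local minimum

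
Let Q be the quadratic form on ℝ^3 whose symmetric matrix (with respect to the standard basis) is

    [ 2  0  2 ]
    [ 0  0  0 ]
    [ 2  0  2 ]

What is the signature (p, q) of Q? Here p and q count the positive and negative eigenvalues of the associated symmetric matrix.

Symmetric row and column elimination reduces A to a congruent diagonal form with pivots 2, 0, 0.
That gives 1 positive, 2 zero pivots.

(1, 0)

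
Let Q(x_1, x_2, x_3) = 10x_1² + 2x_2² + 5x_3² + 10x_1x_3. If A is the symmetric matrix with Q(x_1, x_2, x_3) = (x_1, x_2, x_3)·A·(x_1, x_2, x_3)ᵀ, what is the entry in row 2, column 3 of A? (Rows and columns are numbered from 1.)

0

The coefficient of x_2·x_3 in Q is 0. For a symmetric A this equals A[2,3] + A[3,2] = 2·A[2,3].
So A[2,3] = 0/2 = 0.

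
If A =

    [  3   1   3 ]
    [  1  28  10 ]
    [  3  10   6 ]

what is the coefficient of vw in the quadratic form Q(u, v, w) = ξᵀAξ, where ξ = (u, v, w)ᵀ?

20

The coefficient of vw is A[2,3] + A[3,2] = 2·10 = 20.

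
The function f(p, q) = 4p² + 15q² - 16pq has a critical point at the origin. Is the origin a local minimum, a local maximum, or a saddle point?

The Hessian at the origin is H = [[8, -16], [-16, 30]].
det H = 8·30 − (-16)² = -16 < 0, so H is indefinite.
Therefore the origin is a saddle point.

saddle point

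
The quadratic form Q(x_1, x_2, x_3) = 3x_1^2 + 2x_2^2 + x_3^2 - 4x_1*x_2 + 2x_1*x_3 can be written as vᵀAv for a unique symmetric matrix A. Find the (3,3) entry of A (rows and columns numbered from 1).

1

The coefficient of x_3^2 in Q is 1, and that is exactly A[3,3].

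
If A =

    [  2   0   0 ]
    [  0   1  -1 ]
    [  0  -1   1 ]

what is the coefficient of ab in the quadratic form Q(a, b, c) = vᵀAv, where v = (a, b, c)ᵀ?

The coefficient of ab is A[1,2] + A[2,1] = 2·0 = 0.

0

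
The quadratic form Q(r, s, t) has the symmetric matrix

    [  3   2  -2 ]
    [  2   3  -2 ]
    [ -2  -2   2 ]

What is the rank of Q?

An LDLᵀ factorisation of A has diagonal entries 3, 5/3, 2/5.
So there are 3 positive pivots.
The rank is the number of nonzero pivots: 3.

3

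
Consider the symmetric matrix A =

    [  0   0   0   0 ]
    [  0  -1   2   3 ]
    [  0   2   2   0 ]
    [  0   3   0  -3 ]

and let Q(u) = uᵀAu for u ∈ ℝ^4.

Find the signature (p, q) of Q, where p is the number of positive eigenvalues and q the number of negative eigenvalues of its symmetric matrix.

Congruent diagonalization of A (simultaneous row and column reduction) yields pivots 0, -1, 6, 0.
Counting signs: 1 positive, 1 negative, 2 zero.

(1, 1)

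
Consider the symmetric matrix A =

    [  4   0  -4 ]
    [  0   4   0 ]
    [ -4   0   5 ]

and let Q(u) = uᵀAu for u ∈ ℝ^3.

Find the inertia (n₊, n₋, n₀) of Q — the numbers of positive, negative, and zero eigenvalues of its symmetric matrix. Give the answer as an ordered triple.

(3, 0, 0)

Symmetric row and column elimination reduces A to a congruent diagonal form with pivots 4, 4, 1.
That gives 3 positive pivots.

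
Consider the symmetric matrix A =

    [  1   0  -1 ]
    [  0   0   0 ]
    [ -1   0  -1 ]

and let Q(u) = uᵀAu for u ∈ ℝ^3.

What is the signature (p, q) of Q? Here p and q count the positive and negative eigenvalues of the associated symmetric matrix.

Symmetric row and column elimination reduces A to a congruent diagonal form with pivots 1, 0, -2.
Counting signs: 1 positive, 1 negative, 1 zero.

(1, 1)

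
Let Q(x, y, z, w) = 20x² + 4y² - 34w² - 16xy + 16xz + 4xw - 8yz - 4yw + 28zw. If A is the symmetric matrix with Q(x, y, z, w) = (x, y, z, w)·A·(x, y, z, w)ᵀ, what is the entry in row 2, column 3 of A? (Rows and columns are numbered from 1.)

The coefficient of y·z in Q is -8. For a symmetric A this equals A[2,3] + A[3,2] = 2·A[2,3].
So A[2,3] = -8/2 = -4.

-4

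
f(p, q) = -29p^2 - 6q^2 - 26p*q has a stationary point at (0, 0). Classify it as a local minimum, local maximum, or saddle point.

local maximum

The Hessian at the origin is H = [[-58, -26], [-26, -12]].
det H = -58·-12 − (-26)² = 20 > 0 and H[1,1] = -58 < 0, so H is negative definite.
Therefore the origin is a local maximum.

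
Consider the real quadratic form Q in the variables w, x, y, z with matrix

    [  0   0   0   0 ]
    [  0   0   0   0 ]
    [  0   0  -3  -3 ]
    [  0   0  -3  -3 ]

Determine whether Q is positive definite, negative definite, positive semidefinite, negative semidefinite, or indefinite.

negative semidefinite

Row-reducing A symmetrically gives the diagonal entries 0, 0, -3, 0.
That gives 1 negative, 3 zero pivots.
Hence Q is negative semidefinite.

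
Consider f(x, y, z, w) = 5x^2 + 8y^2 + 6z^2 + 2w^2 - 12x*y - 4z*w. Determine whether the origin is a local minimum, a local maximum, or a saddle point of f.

local minimum

The Hessian at the origin is H = [[10, -12, 0, 0], [-12, 16, 0, 0], [0, 0, 12, -4], [0, 0, -4, 4]].
Congruent diagonalization of H (simultaneous row and column reduction) yields pivots 10, 8/5, 12, 8/3.
So there are 4 positive pivots.
H is positive definite, so the origin is a strict local minimum.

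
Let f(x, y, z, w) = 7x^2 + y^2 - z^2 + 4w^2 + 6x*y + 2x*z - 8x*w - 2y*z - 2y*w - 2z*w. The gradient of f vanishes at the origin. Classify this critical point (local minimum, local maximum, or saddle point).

saddle point

The Hessian at the origin is H = [[14, 6, 2, -8], [6, 2, -2, -2], [2, -2, -2, -2], [-8, -2, -2, 8]].
Congruent diagonalization of H (simultaneous row and column reduction) yields pivots 14, -4/7, 12, 5/3.
Counting signs: 3 positive, 1 negative.
H is indefinite, so the origin is a saddle point.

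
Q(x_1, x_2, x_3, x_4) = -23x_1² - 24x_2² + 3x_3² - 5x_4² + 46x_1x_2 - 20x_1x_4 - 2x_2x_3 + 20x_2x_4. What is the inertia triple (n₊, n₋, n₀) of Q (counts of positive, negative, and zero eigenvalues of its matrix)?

(1, 3, 0)

The associated matrix is A = [[-23, 23, 0, -10], [23, -24, -1, 10], [0, -1, 3, 0], [-10, 10, 0, -5]].
Symmetric row and column elimination reduces A to a congruent diagonal form with pivots -23, -1, 4, -15/23.
Counting signs: 1 positive, 3 negative.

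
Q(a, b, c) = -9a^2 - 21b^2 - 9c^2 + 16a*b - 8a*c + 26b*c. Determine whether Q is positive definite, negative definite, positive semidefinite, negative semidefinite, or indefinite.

negative definite

The symmetric matrix is A = [[-9, 8, -4], [8, -21, 13], [-4, 13, -9]].
Row-reducing A symmetrically gives the diagonal entries -9, -125/9, -4/5.
So there are 3 negative pivots.
Hence Q is negative definite.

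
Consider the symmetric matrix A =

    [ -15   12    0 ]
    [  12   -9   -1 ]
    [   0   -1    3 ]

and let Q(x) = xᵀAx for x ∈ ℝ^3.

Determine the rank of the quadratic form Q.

Symmetric row and column elimination reduces A to a congruent diagonal form with pivots -15, 3/5, 4/3.
That gives 2 positive, 1 negative pivots.
The rank is the number of nonzero pivots: 3.

3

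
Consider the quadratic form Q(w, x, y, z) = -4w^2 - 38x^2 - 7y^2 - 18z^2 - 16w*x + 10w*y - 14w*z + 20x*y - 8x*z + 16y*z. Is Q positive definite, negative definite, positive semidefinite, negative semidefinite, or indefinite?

negative definite

The symmetric matrix of Q is A = [[-4, -8, 5, -7], [-8, -38, 10, -4], [5, 10, -7, 8], [-7, -4, 8, -18]].
Leading principal minors: Δ_1 = -4, Δ_2 = 88, Δ_3 = -66, Δ_4 = 30.
The signs alternate starting with Δ_1 < 0, so by Sylvester's criterion Q is negative definite.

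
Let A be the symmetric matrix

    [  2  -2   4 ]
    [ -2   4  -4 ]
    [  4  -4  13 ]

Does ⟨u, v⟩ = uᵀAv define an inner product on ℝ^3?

Applying the same elementary operations to the rows and columns of A produces a congruent diagonal matrix with entries 2, 2, 5.
Counting signs: 3 positive.
Hence Q is positive definite.
⟨·,·⟩ is an inner product exactly when A is positive definite.

yes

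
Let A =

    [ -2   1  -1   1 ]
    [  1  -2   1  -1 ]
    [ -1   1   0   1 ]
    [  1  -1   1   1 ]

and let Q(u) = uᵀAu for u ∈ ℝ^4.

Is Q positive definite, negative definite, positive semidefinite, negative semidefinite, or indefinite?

Symmetric row and column elimination reduces A to a congruent diagonal form with pivots -2, -3/2, 2/3, 3/2.
Counting signs: 2 positive, 2 negative.
Hence Q is indefinite.

indefinite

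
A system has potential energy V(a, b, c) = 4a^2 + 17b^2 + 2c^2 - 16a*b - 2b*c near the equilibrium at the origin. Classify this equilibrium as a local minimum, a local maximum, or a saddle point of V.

local minimum

The Hessian at the origin is H = [[8, -16, 0], [-16, 34, -2], [0, -2, 4]].
Symmetric row and column elimination reduces H to a congruent diagonal form with pivots 8, 2, 2.
So there are 3 positive pivots.
H is positive definite, so the origin is a strict local minimum.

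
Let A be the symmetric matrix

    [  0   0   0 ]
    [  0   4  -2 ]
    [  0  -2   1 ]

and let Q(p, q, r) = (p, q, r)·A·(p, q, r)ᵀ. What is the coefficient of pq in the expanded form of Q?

The coefficient of pq is A[1,2] + A[2,1] = 2·0 = 0.

0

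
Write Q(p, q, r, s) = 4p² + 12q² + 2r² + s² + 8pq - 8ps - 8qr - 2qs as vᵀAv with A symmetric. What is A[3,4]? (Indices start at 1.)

0

The coefficient of r·s in Q is 0. For a symmetric A this equals A[3,4] + A[4,3] = 2·A[3,4].
So A[3,4] = 0/2 = 0.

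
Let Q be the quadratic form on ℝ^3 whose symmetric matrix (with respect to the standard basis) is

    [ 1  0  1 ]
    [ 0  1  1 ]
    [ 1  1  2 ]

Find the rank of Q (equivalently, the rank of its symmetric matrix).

2

Symmetric row and column elimination reduces A to a congruent diagonal form with pivots 1, 1, 0.
So there are 2 positive, 1 zero pivots.
The rank is the number of nonzero pivots: 2.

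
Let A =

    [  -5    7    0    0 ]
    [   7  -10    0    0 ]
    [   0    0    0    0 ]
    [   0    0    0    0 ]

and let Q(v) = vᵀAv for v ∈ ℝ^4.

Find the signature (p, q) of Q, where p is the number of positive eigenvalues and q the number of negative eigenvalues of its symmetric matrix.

(0, 2)

Symmetric row and column elimination reduces A to a congruent diagonal form with pivots -5, -1/5, 0, 0.
Counting signs: 2 negative, 2 zero.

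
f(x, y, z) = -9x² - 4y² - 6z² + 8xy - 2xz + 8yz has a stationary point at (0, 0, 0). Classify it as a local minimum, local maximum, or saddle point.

local maximum

The Hessian at the origin is H = [[-18, 8, -2], [8, -8, 8], [-2, 8, -12]].
Row-reducing H symmetrically gives the diagonal entries -18, -40/9, -2/5.
So there are 3 negative pivots.
H is negative definite, so the origin is a strict local maximum.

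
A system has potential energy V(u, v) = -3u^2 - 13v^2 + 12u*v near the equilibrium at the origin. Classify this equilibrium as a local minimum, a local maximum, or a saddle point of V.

The Hessian at the origin is H = [[-6, 12], [12, -26]].
det H = -6·-26 − (12)² = 12 > 0 and H[1,1] = -6 < 0, so H is negative definite.
Therefore the origin is a local maximum.

local maximum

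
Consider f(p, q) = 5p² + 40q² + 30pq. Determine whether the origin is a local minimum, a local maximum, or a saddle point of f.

saddle point

The Hessian at the origin is H = [[10, 30], [30, 80]].
det H = 10·80 − (30)² = -100 < 0, so H is indefinite.
Therefore the origin is a saddle point.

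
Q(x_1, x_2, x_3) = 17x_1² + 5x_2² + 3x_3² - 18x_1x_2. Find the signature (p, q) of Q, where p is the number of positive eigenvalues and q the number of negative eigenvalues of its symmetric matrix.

The associated matrix is A = [[17, -9, 0], [-9, 5, 0], [0, 0, 3]].
Row-reducing A symmetrically gives the diagonal entries 17, 4/17, 3.
Counting signs: 3 positive.

(3, 0)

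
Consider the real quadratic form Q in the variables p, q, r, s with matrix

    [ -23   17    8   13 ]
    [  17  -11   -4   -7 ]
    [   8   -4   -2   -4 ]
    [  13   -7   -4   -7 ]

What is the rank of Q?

Applying the same elementary operations to the rows and columns of A produces a congruent diagonal matrix with entries -23, 36/23, -14/9, 4/7.
Counting signs: 2 positive, 2 negative.
The rank is the number of nonzero pivots: 4.

4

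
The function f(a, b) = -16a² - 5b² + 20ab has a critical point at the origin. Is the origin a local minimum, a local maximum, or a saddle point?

The Hessian at the origin is H = [[-32, 20], [20, -10]].
det H = -32·-10 − (20)² = -80 < 0, so H is indefinite.
Therefore the origin is a saddle point.

saddle point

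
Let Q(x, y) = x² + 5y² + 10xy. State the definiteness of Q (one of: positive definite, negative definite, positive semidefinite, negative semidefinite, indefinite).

The associated matrix is A = [[1, 5], [5, 5]].
An LDLᵀ factorisation of A has diagonal entries 1, -20.
That gives 1 positive, 1 negative pivots.
Hence Q is indefinite.

indefinite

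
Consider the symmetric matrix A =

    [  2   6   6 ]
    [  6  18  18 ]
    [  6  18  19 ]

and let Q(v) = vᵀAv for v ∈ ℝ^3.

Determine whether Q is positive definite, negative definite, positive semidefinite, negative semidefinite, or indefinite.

positive semidefinite

Symmetric row and column elimination reduces A to a congruent diagonal form with pivots 2, 0, 1.
So there are 2 positive, 1 zero pivots.
Hence Q is positive semidefinite.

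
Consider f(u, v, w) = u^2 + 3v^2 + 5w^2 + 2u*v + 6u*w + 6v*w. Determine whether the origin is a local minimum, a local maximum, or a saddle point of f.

saddle point

The Hessian at the origin is H = [[2, 2, 6], [2, 6, 6], [6, 6, 10]].
Congruent diagonalization of H (simultaneous row and column reduction) yields pivots 2, 4, -8.
So there are 2 positive, 1 negative pivots.
H is indefinite, so the origin is a saddle point.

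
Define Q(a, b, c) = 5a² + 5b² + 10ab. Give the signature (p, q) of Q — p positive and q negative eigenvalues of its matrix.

Write A = [[5, 5, 0], [5, 5, 0], [0, 0, 0]].
Row-reducing A symmetrically gives the diagonal entries 5, 0, 0.
That gives 1 positive, 2 zero pivots.

(1, 0)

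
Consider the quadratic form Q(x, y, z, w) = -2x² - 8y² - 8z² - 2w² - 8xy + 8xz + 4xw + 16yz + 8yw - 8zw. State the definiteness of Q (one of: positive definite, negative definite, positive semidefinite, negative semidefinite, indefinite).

Write A = [[-2, -4, 4, 2], [-4, -8, 8, 4], [4, 8, -8, -4], [2, 4, -4, -2]].
Congruent diagonalization of A (simultaneous row and column reduction) yields pivots -2, 0, 0, 0.
That gives 1 negative, 3 zero pivots.
Hence Q is negative semidefinite.

negative semidefinite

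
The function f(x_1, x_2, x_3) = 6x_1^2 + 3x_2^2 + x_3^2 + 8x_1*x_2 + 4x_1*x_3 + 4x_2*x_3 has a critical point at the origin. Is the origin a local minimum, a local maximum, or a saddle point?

saddle point

The Hessian at the origin is H = [[12, 8, 4], [8, 6, 4], [4, 4, 2]].
Symmetric row and column elimination reduces H to a congruent diagonal form with pivots 12, 2/3, -2.
That gives 2 positive, 1 negative pivots.
H is indefinite, so the origin is a saddle point.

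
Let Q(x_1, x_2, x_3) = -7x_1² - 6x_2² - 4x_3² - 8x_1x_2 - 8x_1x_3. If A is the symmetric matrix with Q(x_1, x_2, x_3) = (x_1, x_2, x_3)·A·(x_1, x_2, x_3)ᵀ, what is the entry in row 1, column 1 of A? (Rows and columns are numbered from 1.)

The coefficient of x_1² in Q is -7, and that is exactly A[1,1].

-7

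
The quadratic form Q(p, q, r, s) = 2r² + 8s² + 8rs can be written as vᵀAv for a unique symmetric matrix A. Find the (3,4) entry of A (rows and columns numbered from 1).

The coefficient of r·s in Q is 8. For a symmetric A this equals A[3,4] + A[4,3] = 2·A[3,4].
So A[3,4] = 8/2 = 4.

4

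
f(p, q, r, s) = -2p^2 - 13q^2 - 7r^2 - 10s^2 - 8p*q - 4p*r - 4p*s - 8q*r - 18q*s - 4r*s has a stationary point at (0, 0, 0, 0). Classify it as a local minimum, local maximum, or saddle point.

local maximum

The Hessian at the origin is H = [[-4, -8, -4, -4], [-8, -26, -8, -18], [-4, -8, -14, -4], [-4, -18, -4, -20]].
Congruent diagonalization of H (simultaneous row and column reduction) yields pivots -4, -10, -10, -6.
So there are 4 negative pivots.
H is negative definite, so the origin is a strict local maximum.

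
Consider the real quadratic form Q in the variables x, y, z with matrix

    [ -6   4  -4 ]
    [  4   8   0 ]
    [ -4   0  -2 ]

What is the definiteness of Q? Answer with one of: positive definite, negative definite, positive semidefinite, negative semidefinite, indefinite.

indefinite

Applying the same elementary operations to the rows and columns of A produces a congruent diagonal matrix with entries -6, 32/3, 0.
So there are 1 positive, 1 negative, 1 zero pivots.
Hence Q is indefinite.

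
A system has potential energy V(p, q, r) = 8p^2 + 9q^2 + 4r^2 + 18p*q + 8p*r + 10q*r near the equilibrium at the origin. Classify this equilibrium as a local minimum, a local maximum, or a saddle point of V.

The Hessian at the origin is H = [[16, 18, 8], [18, 18, 10], [8, 10, 8]].
Congruent diagonalization of H (simultaneous row and column reduction) yields pivots 16, -9/4, 40/9.
Counting signs: 2 positive, 1 negative.
H is indefinite, so the origin is a saddle point.

saddle point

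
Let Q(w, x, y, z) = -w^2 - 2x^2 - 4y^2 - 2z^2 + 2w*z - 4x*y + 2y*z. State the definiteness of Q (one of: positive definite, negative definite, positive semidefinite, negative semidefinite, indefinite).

negative definite

The symmetric matrix of Q is A = [[-1, 0, 0, 1], [0, -2, -2, 0], [0, -2, -4, 1], [1, 0, 1, -2]].
Leading principal minors: Δ_1 = -1, Δ_2 = 2, Δ_3 = -4, Δ_4 = 2.
The signs alternate starting with Δ_1 < 0, so by Sylvester's criterion Q is negative definite.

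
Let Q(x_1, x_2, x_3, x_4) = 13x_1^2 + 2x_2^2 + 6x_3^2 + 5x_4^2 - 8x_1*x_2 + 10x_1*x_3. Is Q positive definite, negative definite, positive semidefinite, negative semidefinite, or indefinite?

The associated matrix is A = [[13, -4, 5, 0], [-4, 2, 0, 0], [5, 0, 6, 0], [0, 0, 0, 5]].
Applying the same elementary operations to the rows and columns of A produces a congruent diagonal matrix with entries 13, 10/13, 1, 5.
So there are 4 positive pivots.
Hence Q is positive definite.

positive definite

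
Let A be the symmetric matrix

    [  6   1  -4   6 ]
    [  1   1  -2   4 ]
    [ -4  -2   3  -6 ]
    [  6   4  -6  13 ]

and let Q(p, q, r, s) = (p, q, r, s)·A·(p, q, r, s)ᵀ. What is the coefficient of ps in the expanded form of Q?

The coefficient of ps is A[1,4] + A[4,1] = 2·6 = 12.

12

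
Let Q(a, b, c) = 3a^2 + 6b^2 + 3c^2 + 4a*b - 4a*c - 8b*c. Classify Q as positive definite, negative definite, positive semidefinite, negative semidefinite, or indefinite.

The symmetric matrix of Q is A = [[3, 2, -2], [2, 6, -4], [-2, -4, 3]].
Leading principal minors: Δ_1 = 3, Δ_2 = 14, Δ_3 = 2.
All leading principal minors are positive, so by Sylvester's criterion Q is positive definite.

positive definite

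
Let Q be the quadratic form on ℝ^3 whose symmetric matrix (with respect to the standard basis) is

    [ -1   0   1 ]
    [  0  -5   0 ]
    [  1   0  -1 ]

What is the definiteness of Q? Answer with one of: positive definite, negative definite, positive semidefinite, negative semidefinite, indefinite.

negative semidefinite

Row-reducing A symmetrically gives the diagonal entries -1, -5, 0.
That gives 2 negative, 1 zero pivots.
Hence Q is negative semidefinite.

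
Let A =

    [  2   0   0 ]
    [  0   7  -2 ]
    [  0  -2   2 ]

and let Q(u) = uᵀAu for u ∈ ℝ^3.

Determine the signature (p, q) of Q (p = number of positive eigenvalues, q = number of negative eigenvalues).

Congruent diagonalization of A (simultaneous row and column reduction) yields pivots 2, 7, 10/7.
So there are 3 positive pivots.

(3, 0)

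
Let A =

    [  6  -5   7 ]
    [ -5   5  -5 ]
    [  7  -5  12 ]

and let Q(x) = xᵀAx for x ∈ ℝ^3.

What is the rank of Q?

3

Row-reducing A symmetrically gives the diagonal entries 6, 5/6, 3.
So there are 3 positive pivots.
The rank is the number of nonzero pivots: 3.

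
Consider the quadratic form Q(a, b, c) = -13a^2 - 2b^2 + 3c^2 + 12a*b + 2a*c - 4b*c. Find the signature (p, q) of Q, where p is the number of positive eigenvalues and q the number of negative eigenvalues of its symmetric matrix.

The symmetric matrix is A = [[-13, 6, 1], [6, -2, -2], [1, -2, 3]].
Applying the same elementary operations to the rows and columns of A produces a congruent diagonal matrix with entries -13, 10/13, 0.
That gives 1 positive, 1 negative, 1 zero pivots.

(1, 1)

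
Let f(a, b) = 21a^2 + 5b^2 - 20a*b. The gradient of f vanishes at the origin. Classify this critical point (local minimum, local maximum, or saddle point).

The Hessian at the origin is H = [[42, -20], [-20, 10]].
det H = 42·10 − (-20)² = 20 > 0 and H[1,1] = 42 > 0, so H is positive definite.
Therefore the origin is a local minimum.

local minimum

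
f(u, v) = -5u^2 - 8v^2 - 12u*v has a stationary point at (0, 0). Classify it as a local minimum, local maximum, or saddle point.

The Hessian at the origin is H = [[-10, -12], [-12, -16]].
det H = -10·-16 − (-12)² = 16 > 0 and H[1,1] = -10 < 0, so H is negative definite.
Therefore the origin is a local maximum.

local maximum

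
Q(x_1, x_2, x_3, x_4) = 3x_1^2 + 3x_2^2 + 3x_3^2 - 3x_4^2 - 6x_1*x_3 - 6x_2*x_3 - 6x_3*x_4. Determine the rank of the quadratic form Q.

The associated matrix is A = [[3, 0, -3, 0], [0, 3, -3, 0], [-3, -3, 3, -3], [0, 0, -3, -3]].
Symmetric row and column elimination reduces A to a congruent diagonal form with pivots 3, 3, -3, 0.
Counting signs: 2 positive, 1 negative, 1 zero.
The rank is the number of nonzero pivots: 3.

3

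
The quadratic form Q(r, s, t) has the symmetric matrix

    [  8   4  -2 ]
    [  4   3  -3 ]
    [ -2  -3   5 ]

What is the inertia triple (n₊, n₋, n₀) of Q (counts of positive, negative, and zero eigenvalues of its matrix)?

(3, 0, 0)

Congruent diagonalization of A (simultaneous row and column reduction) yields pivots 8, 1, 1/2.
So there are 3 positive pivots.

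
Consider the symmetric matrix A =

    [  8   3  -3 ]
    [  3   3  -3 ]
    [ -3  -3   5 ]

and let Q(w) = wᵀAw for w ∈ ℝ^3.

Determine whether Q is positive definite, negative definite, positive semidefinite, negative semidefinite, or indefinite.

positive definite

Leading principal minors: Δ_1 = 8, Δ_2 = 15, Δ_3 = 30.
All leading principal minors are positive, so by Sylvester's criterion Q is positive definite.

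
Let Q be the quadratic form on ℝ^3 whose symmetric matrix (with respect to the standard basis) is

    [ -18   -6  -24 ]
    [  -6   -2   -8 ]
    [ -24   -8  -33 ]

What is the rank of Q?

Symmetric row and column elimination reduces A to a congruent diagonal form with pivots -18, 0, -1.
So there are 2 negative, 1 zero pivots.
The rank is the number of nonzero pivots: 2.

2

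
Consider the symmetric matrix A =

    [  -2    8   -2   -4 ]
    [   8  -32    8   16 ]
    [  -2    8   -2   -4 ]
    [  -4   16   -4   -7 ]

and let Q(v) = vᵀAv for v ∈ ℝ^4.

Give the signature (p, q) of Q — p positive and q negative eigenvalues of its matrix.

Congruent diagonalization of A (simultaneous row and column reduction) yields pivots -2, 0, 0, 1.
That gives 1 positive, 1 negative, 2 zero pivots.

(1, 1)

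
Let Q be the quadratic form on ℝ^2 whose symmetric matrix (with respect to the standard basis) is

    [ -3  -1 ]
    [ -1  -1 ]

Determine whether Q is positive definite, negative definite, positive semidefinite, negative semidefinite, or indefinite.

negative definite

For the 2×2 matrix [[-3, -1], [-1, -1]]: det = -3·-1 − (-1)² = 2, trace = -4.
det > 0 so both eigenvalues share the sign of the trace; trace = -4 < 0 ⇒ both negative.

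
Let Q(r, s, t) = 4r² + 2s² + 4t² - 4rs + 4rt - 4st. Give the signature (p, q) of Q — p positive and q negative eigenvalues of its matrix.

Write A = [[4, -2, 2], [-2, 2, -2], [2, -2, 4]].
Symmetric row and column elimination reduces A to a congruent diagonal form with pivots 4, 1, 2.
That gives 3 positive pivots.

(3, 0)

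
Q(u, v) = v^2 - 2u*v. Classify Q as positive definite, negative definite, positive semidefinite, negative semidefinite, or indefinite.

indefinite

The symmetric matrix of Q is [[0, -1], [-1, 1]].
For the 2×2 matrix [[0, -1], [-1, 1]]: det = 0·1 − (-1)² = -1, trace = 1.
det < 0 so the eigenvalues have opposite signs; the form is indefinite.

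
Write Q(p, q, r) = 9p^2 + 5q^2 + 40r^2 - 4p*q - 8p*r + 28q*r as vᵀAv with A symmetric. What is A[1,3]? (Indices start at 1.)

-4

The coefficient of p·r in Q is -8. For a symmetric A this equals A[1,3] + A[3,1] = 2·A[1,3].
So A[1,3] = -8/2 = -4.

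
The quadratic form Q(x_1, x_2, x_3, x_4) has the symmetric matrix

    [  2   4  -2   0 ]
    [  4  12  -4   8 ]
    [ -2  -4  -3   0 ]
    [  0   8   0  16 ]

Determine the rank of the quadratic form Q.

Applying the same elementary operations to the rows and columns of A produces a congruent diagonal matrix with entries 2, 4, -5, 0.
Counting signs: 2 positive, 1 negative, 1 zero.
The rank is the number of nonzero pivots: 3.

3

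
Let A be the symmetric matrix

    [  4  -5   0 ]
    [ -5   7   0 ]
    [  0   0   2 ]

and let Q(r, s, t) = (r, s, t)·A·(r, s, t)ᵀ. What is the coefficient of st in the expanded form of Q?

0

The coefficient of st is A[2,3] + A[3,2] = 2·0 = 0.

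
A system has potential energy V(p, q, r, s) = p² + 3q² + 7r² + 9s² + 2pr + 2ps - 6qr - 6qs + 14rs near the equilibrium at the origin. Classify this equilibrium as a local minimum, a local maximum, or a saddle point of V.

The Hessian at the origin is H = [[2, 0, 2, 2], [0, 6, -6, -6], [2, -6, 14, 14], [2, -6, 14, 18]].
Row-reducing H symmetrically gives the diagonal entries 2, 6, 6, 4.
So there are 4 positive pivots.
H is positive definite, so the origin is a strict local minimum.

local minimum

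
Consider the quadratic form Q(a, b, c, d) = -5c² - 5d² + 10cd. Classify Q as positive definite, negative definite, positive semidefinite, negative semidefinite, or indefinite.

Write A = [[0, 0, 0, 0], [0, 0, 0, 0], [0, 0, -5, 5], [0, 0, 5, -5]].
Symmetric row and column elimination reduces A to a congruent diagonal form with pivots 0, 0, -5, 0.
Counting signs: 1 negative, 3 zero.
Hence Q is negative semidefinite.

negative semidefinite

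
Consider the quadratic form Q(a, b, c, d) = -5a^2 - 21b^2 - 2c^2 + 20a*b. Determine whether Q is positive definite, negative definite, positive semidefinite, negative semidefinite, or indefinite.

negative semidefinite

Write A = [[-5, 10, 0, 0], [10, -21, 0, 0], [0, 0, -2, 0], [0, 0, 0, 0]].
Row-reducing A symmetrically gives the diagonal entries -5, -1, -2, 0.
Counting signs: 3 negative, 1 zero.
Hence Q is negative semidefinite.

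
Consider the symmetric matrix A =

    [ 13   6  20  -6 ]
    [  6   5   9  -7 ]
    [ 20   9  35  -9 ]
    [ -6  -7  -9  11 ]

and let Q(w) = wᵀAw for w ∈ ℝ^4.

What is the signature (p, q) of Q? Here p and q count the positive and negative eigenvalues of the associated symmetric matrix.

(4, 0)

Congruent diagonalization of A (simultaneous row and column reduction) yields pivots 13, 29/13, 122/29, 12/61.
Counting signs: 4 positive.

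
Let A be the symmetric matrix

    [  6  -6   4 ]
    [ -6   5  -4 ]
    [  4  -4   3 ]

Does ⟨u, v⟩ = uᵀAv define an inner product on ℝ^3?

Row-reducing A symmetrically gives the diagonal entries 6, -1, 1/3.
That gives 2 positive, 1 negative pivots.
Hence Q is indefinite.
⟨·,·⟩ is an inner product exactly when A is positive definite.

no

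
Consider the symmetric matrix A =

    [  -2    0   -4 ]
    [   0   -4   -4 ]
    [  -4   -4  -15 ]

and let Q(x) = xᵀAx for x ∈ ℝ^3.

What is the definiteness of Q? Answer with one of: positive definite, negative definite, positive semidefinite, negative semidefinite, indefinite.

Leading principal minors: Δ_1 = -2, Δ_2 = 8, Δ_3 = -24.
The signs alternate starting with Δ_1 < 0, so by Sylvester's criterion Q is negative definite.

negative definite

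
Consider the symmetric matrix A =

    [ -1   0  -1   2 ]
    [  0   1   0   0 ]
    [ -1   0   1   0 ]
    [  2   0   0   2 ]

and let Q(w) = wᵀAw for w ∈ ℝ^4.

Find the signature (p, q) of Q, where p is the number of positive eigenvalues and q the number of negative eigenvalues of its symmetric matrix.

(3, 1)

Symmetric row and column elimination reduces A to a congruent diagonal form with pivots -1, 1, 2, 4.
Counting signs: 3 positive, 1 negative.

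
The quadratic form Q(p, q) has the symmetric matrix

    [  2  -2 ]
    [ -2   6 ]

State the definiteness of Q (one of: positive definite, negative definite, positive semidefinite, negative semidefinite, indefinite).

Leading principal minors: Δ_1 = 2, Δ_2 = 8.
All leading principal minors are positive, so by Sylvester's criterion Q is positive definite.

positive definite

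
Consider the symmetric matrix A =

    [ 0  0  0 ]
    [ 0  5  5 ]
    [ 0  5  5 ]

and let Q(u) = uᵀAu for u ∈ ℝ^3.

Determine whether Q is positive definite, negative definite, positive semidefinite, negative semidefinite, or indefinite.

Congruent diagonalization of A (simultaneous row and column reduction) yields pivots 0, 5, 0.
So there are 1 positive, 2 zero pivots.
Hence Q is positive semidefinite.

positive semidefinite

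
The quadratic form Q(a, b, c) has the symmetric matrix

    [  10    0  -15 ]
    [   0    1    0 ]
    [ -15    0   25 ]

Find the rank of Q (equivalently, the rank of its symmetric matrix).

Symmetric row and column elimination reduces A to a congruent diagonal form with pivots 10, 1, 5/2.
So there are 3 positive pivots.
The rank is the number of nonzero pivots: 3.

3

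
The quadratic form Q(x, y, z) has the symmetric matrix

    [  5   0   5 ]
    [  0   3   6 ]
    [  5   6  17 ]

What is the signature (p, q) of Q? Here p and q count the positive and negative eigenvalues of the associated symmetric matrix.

(2, 0)

Row-reducing A symmetrically gives the diagonal entries 5, 3, 0.
That gives 2 positive, 1 zero pivots.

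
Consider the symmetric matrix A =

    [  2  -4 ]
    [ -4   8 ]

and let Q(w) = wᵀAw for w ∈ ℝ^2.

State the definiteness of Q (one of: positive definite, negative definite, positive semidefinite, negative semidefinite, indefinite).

positive semidefinite

For the 2×2 matrix [[2, -4], [-4, 8]]: det = 2·8 − (-4)² = 0, trace = 10.
det = 0 so one eigenvalue is zero; the form is semidefinite with the sign of the trace.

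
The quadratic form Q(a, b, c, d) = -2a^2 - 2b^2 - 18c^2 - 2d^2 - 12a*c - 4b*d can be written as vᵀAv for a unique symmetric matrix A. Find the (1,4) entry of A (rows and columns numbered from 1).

0

The coefficient of a·d in Q is 0. For a symmetric A this equals A[1,4] + A[4,1] = 2·A[1,4].
So A[1,4] = 0/2 = 0.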